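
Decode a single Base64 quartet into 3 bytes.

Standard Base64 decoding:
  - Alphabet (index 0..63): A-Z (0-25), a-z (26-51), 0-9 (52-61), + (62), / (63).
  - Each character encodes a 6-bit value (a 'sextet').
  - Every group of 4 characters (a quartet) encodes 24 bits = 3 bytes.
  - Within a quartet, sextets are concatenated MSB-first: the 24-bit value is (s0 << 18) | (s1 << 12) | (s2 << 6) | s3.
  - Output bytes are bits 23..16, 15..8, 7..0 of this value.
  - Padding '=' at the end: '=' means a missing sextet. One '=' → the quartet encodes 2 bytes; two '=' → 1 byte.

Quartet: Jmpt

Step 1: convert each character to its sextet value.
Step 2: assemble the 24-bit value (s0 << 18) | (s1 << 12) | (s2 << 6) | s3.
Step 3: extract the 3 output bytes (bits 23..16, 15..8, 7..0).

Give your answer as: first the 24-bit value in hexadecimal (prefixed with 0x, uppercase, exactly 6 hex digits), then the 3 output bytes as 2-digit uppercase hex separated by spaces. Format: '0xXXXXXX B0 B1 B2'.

Sextets: J=9, m=38, p=41, t=45
24-bit: (9<<18) | (38<<12) | (41<<6) | 45
      = 0x240000 | 0x026000 | 0x000A40 | 0x00002D
      = 0x266A6D
Bytes: (v>>16)&0xFF=26, (v>>8)&0xFF=6A, v&0xFF=6D

Answer: 0x266A6D 26 6A 6D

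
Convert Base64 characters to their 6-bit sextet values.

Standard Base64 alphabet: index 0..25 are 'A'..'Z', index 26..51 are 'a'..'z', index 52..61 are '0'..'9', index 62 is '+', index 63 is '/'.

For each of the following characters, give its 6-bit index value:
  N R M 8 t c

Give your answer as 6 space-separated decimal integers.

Answer: 13 17 12 60 45 28

Derivation:
'N': A..Z range, ord('N') − ord('A') = 13
'R': A..Z range, ord('R') − ord('A') = 17
'M': A..Z range, ord('M') − ord('A') = 12
'8': 0..9 range, 52 + ord('8') − ord('0') = 60
't': a..z range, 26 + ord('t') − ord('a') = 45
'c': a..z range, 26 + ord('c') − ord('a') = 28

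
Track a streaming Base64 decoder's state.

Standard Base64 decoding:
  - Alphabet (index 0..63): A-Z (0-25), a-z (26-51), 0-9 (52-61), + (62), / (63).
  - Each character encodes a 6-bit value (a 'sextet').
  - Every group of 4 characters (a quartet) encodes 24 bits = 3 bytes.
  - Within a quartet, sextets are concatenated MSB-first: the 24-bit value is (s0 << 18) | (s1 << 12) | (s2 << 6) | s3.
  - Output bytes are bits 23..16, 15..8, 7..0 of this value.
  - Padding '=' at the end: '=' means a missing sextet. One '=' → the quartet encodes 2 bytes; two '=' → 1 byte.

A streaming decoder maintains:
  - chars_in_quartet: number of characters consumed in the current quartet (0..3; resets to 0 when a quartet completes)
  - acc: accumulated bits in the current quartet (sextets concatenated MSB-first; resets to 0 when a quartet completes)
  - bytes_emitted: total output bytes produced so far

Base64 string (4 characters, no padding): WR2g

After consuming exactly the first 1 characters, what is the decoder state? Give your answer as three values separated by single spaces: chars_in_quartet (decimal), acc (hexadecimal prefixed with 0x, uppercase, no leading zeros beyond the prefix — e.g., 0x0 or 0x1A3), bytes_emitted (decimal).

Answer: 1 0x16 0

Derivation:
After char 0 ('W'=22): chars_in_quartet=1 acc=0x16 bytes_emitted=0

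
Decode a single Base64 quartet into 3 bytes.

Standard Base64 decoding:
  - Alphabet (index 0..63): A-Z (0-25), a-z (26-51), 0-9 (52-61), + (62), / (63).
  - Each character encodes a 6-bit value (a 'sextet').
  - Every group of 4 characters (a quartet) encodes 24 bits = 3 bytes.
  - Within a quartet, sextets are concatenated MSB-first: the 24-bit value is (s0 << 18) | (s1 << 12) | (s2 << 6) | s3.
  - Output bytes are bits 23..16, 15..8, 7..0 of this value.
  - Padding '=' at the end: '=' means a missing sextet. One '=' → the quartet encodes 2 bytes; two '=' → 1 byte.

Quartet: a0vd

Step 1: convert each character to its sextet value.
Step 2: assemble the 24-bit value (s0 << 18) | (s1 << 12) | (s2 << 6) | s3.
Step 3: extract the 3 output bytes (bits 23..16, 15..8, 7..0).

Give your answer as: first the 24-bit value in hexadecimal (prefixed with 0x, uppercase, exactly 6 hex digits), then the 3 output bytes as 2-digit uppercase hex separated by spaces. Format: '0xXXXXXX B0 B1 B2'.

Sextets: a=26, 0=52, v=47, d=29
24-bit: (26<<18) | (52<<12) | (47<<6) | 29
      = 0x680000 | 0x034000 | 0x000BC0 | 0x00001D
      = 0x6B4BDD
Bytes: (v>>16)&0xFF=6B, (v>>8)&0xFF=4B, v&0xFF=DD

Answer: 0x6B4BDD 6B 4B DD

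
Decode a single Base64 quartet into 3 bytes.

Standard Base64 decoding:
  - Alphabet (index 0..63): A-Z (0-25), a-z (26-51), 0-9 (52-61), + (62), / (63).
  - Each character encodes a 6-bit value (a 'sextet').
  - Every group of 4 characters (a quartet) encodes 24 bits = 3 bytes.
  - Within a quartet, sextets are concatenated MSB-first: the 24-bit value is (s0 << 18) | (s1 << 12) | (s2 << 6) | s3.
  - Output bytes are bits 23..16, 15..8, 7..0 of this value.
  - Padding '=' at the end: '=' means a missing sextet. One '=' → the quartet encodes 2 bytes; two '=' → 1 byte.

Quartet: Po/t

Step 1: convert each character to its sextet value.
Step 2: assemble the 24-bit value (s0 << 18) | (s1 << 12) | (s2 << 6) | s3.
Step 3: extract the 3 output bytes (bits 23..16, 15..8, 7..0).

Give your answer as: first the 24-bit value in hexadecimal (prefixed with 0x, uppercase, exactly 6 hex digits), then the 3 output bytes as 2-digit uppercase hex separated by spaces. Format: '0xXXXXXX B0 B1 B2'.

Sextets: P=15, o=40, /=63, t=45
24-bit: (15<<18) | (40<<12) | (63<<6) | 45
      = 0x3C0000 | 0x028000 | 0x000FC0 | 0x00002D
      = 0x3E8FED
Bytes: (v>>16)&0xFF=3E, (v>>8)&0xFF=8F, v&0xFF=ED

Answer: 0x3E8FED 3E 8F ED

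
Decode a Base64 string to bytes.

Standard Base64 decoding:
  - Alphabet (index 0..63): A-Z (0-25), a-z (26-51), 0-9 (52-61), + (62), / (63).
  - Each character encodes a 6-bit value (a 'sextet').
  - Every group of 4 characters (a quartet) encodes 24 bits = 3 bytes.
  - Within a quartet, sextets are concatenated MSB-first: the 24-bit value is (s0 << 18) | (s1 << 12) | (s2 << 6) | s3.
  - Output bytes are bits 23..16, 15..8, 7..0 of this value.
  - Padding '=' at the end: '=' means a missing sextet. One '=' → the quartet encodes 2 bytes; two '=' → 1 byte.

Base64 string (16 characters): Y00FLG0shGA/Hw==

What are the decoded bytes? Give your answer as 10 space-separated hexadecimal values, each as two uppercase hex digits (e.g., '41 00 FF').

After char 0 ('Y'=24): chars_in_quartet=1 acc=0x18 bytes_emitted=0
After char 1 ('0'=52): chars_in_quartet=2 acc=0x634 bytes_emitted=0
After char 2 ('0'=52): chars_in_quartet=3 acc=0x18D34 bytes_emitted=0
After char 3 ('F'=5): chars_in_quartet=4 acc=0x634D05 -> emit 63 4D 05, reset; bytes_emitted=3
After char 4 ('L'=11): chars_in_quartet=1 acc=0xB bytes_emitted=3
After char 5 ('G'=6): chars_in_quartet=2 acc=0x2C6 bytes_emitted=3
After char 6 ('0'=52): chars_in_quartet=3 acc=0xB1B4 bytes_emitted=3
After char 7 ('s'=44): chars_in_quartet=4 acc=0x2C6D2C -> emit 2C 6D 2C, reset; bytes_emitted=6
After char 8 ('h'=33): chars_in_quartet=1 acc=0x21 bytes_emitted=6
After char 9 ('G'=6): chars_in_quartet=2 acc=0x846 bytes_emitted=6
After char 10 ('A'=0): chars_in_quartet=3 acc=0x21180 bytes_emitted=6
After char 11 ('/'=63): chars_in_quartet=4 acc=0x84603F -> emit 84 60 3F, reset; bytes_emitted=9
After char 12 ('H'=7): chars_in_quartet=1 acc=0x7 bytes_emitted=9
After char 13 ('w'=48): chars_in_quartet=2 acc=0x1F0 bytes_emitted=9
Padding '==': partial quartet acc=0x1F0 -> emit 1F; bytes_emitted=10

Answer: 63 4D 05 2C 6D 2C 84 60 3F 1F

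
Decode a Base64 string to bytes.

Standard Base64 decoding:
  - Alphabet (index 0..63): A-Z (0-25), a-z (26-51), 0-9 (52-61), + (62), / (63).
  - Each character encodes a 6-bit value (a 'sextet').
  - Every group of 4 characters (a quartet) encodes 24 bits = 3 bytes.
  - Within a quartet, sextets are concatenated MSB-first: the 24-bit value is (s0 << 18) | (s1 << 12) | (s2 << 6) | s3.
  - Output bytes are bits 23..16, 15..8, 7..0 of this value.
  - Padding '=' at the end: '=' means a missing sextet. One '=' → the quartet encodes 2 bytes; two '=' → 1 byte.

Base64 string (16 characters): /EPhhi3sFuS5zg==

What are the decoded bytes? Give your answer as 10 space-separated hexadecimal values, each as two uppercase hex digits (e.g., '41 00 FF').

After char 0 ('/'=63): chars_in_quartet=1 acc=0x3F bytes_emitted=0
After char 1 ('E'=4): chars_in_quartet=2 acc=0xFC4 bytes_emitted=0
After char 2 ('P'=15): chars_in_quartet=3 acc=0x3F10F bytes_emitted=0
After char 3 ('h'=33): chars_in_quartet=4 acc=0xFC43E1 -> emit FC 43 E1, reset; bytes_emitted=3
After char 4 ('h'=33): chars_in_quartet=1 acc=0x21 bytes_emitted=3
After char 5 ('i'=34): chars_in_quartet=2 acc=0x862 bytes_emitted=3
After char 6 ('3'=55): chars_in_quartet=3 acc=0x218B7 bytes_emitted=3
After char 7 ('s'=44): chars_in_quartet=4 acc=0x862DEC -> emit 86 2D EC, reset; bytes_emitted=6
After char 8 ('F'=5): chars_in_quartet=1 acc=0x5 bytes_emitted=6
After char 9 ('u'=46): chars_in_quartet=2 acc=0x16E bytes_emitted=6
After char 10 ('S'=18): chars_in_quartet=3 acc=0x5B92 bytes_emitted=6
After char 11 ('5'=57): chars_in_quartet=4 acc=0x16E4B9 -> emit 16 E4 B9, reset; bytes_emitted=9
After char 12 ('z'=51): chars_in_quartet=1 acc=0x33 bytes_emitted=9
After char 13 ('g'=32): chars_in_quartet=2 acc=0xCE0 bytes_emitted=9
Padding '==': partial quartet acc=0xCE0 -> emit CE; bytes_emitted=10

Answer: FC 43 E1 86 2D EC 16 E4 B9 CE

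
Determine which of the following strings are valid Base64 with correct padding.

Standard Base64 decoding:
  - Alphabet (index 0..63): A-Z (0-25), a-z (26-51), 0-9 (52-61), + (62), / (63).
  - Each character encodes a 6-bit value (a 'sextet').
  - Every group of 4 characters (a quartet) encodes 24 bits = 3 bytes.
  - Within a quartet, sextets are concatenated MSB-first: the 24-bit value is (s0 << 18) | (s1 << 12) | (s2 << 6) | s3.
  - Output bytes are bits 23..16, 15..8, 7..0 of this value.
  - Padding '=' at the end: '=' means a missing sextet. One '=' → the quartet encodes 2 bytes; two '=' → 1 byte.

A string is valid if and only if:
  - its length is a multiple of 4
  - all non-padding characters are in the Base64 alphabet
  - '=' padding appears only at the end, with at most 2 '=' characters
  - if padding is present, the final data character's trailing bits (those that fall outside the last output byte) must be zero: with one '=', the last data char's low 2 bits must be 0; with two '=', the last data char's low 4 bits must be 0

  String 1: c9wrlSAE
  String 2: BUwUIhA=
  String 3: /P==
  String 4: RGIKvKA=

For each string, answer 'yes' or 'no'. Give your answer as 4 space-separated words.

Answer: yes yes no yes

Derivation:
String 1: 'c9wrlSAE' → valid
String 2: 'BUwUIhA=' → valid
String 3: '/P==' → invalid (bad trailing bits)
String 4: 'RGIKvKA=' → valid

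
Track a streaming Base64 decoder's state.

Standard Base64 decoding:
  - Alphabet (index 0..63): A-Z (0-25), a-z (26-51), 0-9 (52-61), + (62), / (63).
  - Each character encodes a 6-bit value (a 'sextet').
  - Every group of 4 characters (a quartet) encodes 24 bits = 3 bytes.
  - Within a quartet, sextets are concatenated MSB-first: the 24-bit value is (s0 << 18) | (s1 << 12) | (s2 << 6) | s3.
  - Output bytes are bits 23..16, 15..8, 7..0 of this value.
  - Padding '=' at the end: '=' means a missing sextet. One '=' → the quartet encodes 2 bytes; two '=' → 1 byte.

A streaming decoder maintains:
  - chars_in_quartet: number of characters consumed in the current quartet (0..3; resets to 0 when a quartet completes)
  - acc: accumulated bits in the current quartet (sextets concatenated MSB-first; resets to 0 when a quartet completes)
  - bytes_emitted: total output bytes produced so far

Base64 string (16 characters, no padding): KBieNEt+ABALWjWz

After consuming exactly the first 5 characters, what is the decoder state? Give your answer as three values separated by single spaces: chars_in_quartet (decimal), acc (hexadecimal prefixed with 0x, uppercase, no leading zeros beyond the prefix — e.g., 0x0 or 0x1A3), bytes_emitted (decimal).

After char 0 ('K'=10): chars_in_quartet=1 acc=0xA bytes_emitted=0
After char 1 ('B'=1): chars_in_quartet=2 acc=0x281 bytes_emitted=0
After char 2 ('i'=34): chars_in_quartet=3 acc=0xA062 bytes_emitted=0
After char 3 ('e'=30): chars_in_quartet=4 acc=0x28189E -> emit 28 18 9E, reset; bytes_emitted=3
After char 4 ('N'=13): chars_in_quartet=1 acc=0xD bytes_emitted=3

Answer: 1 0xD 3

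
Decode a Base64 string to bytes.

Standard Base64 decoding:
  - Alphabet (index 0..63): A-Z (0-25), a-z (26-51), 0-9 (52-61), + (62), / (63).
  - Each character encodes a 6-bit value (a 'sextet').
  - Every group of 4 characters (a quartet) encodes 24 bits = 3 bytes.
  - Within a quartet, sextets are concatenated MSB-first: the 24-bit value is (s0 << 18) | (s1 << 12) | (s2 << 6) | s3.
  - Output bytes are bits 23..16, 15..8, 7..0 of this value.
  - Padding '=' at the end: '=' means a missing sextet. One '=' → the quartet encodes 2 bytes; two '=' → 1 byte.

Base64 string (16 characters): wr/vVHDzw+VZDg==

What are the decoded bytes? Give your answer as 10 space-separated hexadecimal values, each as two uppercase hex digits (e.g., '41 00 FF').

After char 0 ('w'=48): chars_in_quartet=1 acc=0x30 bytes_emitted=0
After char 1 ('r'=43): chars_in_quartet=2 acc=0xC2B bytes_emitted=0
After char 2 ('/'=63): chars_in_quartet=3 acc=0x30AFF bytes_emitted=0
After char 3 ('v'=47): chars_in_quartet=4 acc=0xC2BFEF -> emit C2 BF EF, reset; bytes_emitted=3
After char 4 ('V'=21): chars_in_quartet=1 acc=0x15 bytes_emitted=3
After char 5 ('H'=7): chars_in_quartet=2 acc=0x547 bytes_emitted=3
After char 6 ('D'=3): chars_in_quartet=3 acc=0x151C3 bytes_emitted=3
After char 7 ('z'=51): chars_in_quartet=4 acc=0x5470F3 -> emit 54 70 F3, reset; bytes_emitted=6
After char 8 ('w'=48): chars_in_quartet=1 acc=0x30 bytes_emitted=6
After char 9 ('+'=62): chars_in_quartet=2 acc=0xC3E bytes_emitted=6
After char 10 ('V'=21): chars_in_quartet=3 acc=0x30F95 bytes_emitted=6
After char 11 ('Z'=25): chars_in_quartet=4 acc=0xC3E559 -> emit C3 E5 59, reset; bytes_emitted=9
After char 12 ('D'=3): chars_in_quartet=1 acc=0x3 bytes_emitted=9
After char 13 ('g'=32): chars_in_quartet=2 acc=0xE0 bytes_emitted=9
Padding '==': partial quartet acc=0xE0 -> emit 0E; bytes_emitted=10

Answer: C2 BF EF 54 70 F3 C3 E5 59 0E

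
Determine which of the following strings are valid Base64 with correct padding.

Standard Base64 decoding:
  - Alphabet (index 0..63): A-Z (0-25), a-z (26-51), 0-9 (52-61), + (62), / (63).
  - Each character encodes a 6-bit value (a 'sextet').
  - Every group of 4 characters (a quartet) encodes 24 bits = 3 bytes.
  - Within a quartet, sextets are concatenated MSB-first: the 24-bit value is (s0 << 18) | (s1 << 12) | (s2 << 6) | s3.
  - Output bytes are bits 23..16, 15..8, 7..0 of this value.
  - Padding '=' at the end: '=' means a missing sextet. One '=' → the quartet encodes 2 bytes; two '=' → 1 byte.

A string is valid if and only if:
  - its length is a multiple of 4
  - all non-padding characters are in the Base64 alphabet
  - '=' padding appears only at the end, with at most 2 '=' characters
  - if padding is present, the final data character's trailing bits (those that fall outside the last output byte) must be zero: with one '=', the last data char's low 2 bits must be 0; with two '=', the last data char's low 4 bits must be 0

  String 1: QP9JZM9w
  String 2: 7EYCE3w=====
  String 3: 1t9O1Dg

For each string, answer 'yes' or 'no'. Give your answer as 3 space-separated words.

Answer: yes no no

Derivation:
String 1: 'QP9JZM9w' → valid
String 2: '7EYCE3w=====' → invalid (5 pad chars (max 2))
String 3: '1t9O1Dg' → invalid (len=7 not mult of 4)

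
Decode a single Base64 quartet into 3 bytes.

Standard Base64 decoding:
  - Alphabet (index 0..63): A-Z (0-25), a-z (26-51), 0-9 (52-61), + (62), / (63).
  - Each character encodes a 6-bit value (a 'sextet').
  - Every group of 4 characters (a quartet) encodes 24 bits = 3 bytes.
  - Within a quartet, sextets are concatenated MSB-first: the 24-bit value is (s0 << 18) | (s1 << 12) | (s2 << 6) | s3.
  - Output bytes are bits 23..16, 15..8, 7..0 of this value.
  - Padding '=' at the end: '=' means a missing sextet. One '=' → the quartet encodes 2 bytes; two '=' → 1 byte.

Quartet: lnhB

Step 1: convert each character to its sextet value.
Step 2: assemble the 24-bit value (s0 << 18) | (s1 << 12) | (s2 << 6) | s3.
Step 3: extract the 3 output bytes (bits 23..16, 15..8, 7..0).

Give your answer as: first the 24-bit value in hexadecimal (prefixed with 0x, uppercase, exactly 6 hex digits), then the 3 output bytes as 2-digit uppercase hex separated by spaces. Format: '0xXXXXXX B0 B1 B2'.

Answer: 0x967841 96 78 41

Derivation:
Sextets: l=37, n=39, h=33, B=1
24-bit: (37<<18) | (39<<12) | (33<<6) | 1
      = 0x940000 | 0x027000 | 0x000840 | 0x000001
      = 0x967841
Bytes: (v>>16)&0xFF=96, (v>>8)&0xFF=78, v&0xFF=41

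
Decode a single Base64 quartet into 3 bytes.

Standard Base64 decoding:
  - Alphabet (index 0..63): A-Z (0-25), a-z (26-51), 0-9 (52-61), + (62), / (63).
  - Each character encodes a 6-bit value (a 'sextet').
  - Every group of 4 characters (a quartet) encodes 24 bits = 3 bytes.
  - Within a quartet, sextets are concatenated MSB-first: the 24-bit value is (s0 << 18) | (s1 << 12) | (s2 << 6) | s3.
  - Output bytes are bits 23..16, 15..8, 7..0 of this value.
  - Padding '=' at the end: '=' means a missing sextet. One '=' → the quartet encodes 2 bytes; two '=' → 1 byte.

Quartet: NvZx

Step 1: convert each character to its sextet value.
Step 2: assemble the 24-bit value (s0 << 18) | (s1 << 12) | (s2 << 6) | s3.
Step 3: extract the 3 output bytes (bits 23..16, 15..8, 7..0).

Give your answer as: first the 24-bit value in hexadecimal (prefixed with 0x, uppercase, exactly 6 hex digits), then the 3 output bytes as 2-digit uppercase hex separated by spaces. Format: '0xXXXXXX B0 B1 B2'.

Sextets: N=13, v=47, Z=25, x=49
24-bit: (13<<18) | (47<<12) | (25<<6) | 49
      = 0x340000 | 0x02F000 | 0x000640 | 0x000031
      = 0x36F671
Bytes: (v>>16)&0xFF=36, (v>>8)&0xFF=F6, v&0xFF=71

Answer: 0x36F671 36 F6 71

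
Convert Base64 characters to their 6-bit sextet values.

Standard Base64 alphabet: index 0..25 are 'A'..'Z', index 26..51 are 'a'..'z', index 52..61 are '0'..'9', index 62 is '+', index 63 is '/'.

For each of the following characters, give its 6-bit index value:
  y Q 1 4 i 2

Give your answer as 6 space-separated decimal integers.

Answer: 50 16 53 56 34 54

Derivation:
'y': a..z range, 26 + ord('y') − ord('a') = 50
'Q': A..Z range, ord('Q') − ord('A') = 16
'1': 0..9 range, 52 + ord('1') − ord('0') = 53
'4': 0..9 range, 52 + ord('4') − ord('0') = 56
'i': a..z range, 26 + ord('i') − ord('a') = 34
'2': 0..9 range, 52 + ord('2') − ord('0') = 54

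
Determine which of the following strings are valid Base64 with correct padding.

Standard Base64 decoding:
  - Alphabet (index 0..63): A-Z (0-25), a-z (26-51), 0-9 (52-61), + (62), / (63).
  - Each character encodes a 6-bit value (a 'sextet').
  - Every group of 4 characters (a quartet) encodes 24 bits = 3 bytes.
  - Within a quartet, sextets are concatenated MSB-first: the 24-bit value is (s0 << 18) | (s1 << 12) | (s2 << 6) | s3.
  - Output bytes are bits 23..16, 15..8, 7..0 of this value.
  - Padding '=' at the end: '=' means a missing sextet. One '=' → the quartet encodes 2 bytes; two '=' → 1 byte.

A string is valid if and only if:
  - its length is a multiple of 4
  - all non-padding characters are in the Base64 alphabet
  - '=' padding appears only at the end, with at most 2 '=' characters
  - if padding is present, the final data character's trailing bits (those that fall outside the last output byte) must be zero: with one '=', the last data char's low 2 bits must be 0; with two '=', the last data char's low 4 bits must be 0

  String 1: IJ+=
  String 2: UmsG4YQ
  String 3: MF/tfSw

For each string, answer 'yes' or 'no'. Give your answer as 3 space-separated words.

Answer: no no no

Derivation:
String 1: 'IJ+=' → invalid (bad trailing bits)
String 2: 'UmsG4YQ' → invalid (len=7 not mult of 4)
String 3: 'MF/tfSw' → invalid (len=7 not mult of 4)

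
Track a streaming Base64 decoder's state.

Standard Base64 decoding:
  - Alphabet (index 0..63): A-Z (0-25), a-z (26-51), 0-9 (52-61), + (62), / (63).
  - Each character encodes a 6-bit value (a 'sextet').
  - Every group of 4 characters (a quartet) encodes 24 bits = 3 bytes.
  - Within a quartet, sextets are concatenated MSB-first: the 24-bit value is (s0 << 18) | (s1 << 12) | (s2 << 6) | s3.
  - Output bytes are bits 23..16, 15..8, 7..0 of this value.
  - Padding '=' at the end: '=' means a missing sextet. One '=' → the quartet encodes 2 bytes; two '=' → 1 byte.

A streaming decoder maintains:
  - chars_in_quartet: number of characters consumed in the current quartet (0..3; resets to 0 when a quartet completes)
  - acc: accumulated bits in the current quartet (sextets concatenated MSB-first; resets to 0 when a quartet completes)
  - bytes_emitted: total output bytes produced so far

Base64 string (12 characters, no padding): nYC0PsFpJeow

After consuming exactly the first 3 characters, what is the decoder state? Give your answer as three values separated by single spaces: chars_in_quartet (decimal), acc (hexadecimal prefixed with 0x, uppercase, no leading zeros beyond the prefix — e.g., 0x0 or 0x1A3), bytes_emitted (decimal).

Answer: 3 0x27602 0

Derivation:
After char 0 ('n'=39): chars_in_quartet=1 acc=0x27 bytes_emitted=0
After char 1 ('Y'=24): chars_in_quartet=2 acc=0x9D8 bytes_emitted=0
After char 2 ('C'=2): chars_in_quartet=3 acc=0x27602 bytes_emitted=0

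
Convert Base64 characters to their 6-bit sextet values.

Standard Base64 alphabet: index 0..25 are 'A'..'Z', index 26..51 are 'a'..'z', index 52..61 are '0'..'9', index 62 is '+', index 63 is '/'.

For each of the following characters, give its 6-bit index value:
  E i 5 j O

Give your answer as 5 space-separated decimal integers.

'E': A..Z range, ord('E') − ord('A') = 4
'i': a..z range, 26 + ord('i') − ord('a') = 34
'5': 0..9 range, 52 + ord('5') − ord('0') = 57
'j': a..z range, 26 + ord('j') − ord('a') = 35
'O': A..Z range, ord('O') − ord('A') = 14

Answer: 4 34 57 35 14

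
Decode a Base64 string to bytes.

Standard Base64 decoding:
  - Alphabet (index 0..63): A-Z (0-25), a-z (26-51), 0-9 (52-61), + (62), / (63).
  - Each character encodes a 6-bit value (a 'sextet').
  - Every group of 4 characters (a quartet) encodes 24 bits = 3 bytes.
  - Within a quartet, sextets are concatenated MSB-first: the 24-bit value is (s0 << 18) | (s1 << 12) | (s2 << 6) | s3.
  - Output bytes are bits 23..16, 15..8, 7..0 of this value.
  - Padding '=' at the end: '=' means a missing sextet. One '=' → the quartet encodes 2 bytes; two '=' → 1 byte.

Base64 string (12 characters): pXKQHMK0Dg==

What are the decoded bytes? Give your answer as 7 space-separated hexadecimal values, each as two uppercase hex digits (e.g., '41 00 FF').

After char 0 ('p'=41): chars_in_quartet=1 acc=0x29 bytes_emitted=0
After char 1 ('X'=23): chars_in_quartet=2 acc=0xA57 bytes_emitted=0
After char 2 ('K'=10): chars_in_quartet=3 acc=0x295CA bytes_emitted=0
After char 3 ('Q'=16): chars_in_quartet=4 acc=0xA57290 -> emit A5 72 90, reset; bytes_emitted=3
After char 4 ('H'=7): chars_in_quartet=1 acc=0x7 bytes_emitted=3
After char 5 ('M'=12): chars_in_quartet=2 acc=0x1CC bytes_emitted=3
After char 6 ('K'=10): chars_in_quartet=3 acc=0x730A bytes_emitted=3
After char 7 ('0'=52): chars_in_quartet=4 acc=0x1CC2B4 -> emit 1C C2 B4, reset; bytes_emitted=6
After char 8 ('D'=3): chars_in_quartet=1 acc=0x3 bytes_emitted=6
After char 9 ('g'=32): chars_in_quartet=2 acc=0xE0 bytes_emitted=6
Padding '==': partial quartet acc=0xE0 -> emit 0E; bytes_emitted=7

Answer: A5 72 90 1C C2 B4 0E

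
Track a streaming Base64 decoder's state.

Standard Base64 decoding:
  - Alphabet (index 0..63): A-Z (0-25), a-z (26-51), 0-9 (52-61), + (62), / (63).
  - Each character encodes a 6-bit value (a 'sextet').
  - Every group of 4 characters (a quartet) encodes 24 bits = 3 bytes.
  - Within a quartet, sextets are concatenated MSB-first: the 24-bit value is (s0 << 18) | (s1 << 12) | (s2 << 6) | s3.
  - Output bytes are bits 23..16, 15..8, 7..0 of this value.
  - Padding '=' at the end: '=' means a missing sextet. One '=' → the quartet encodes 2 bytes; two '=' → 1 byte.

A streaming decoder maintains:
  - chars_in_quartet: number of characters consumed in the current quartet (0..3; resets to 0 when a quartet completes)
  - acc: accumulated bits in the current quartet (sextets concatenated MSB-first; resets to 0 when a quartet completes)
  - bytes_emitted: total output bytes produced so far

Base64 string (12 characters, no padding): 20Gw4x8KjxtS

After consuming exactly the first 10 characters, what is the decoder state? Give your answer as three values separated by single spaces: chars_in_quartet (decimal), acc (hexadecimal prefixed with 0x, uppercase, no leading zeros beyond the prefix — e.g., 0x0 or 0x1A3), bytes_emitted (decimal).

After char 0 ('2'=54): chars_in_quartet=1 acc=0x36 bytes_emitted=0
After char 1 ('0'=52): chars_in_quartet=2 acc=0xDB4 bytes_emitted=0
After char 2 ('G'=6): chars_in_quartet=3 acc=0x36D06 bytes_emitted=0
After char 3 ('w'=48): chars_in_quartet=4 acc=0xDB41B0 -> emit DB 41 B0, reset; bytes_emitted=3
After char 4 ('4'=56): chars_in_quartet=1 acc=0x38 bytes_emitted=3
After char 5 ('x'=49): chars_in_quartet=2 acc=0xE31 bytes_emitted=3
After char 6 ('8'=60): chars_in_quartet=3 acc=0x38C7C bytes_emitted=3
After char 7 ('K'=10): chars_in_quartet=4 acc=0xE31F0A -> emit E3 1F 0A, reset; bytes_emitted=6
After char 8 ('j'=35): chars_in_quartet=1 acc=0x23 bytes_emitted=6
After char 9 ('x'=49): chars_in_quartet=2 acc=0x8F1 bytes_emitted=6

Answer: 2 0x8F1 6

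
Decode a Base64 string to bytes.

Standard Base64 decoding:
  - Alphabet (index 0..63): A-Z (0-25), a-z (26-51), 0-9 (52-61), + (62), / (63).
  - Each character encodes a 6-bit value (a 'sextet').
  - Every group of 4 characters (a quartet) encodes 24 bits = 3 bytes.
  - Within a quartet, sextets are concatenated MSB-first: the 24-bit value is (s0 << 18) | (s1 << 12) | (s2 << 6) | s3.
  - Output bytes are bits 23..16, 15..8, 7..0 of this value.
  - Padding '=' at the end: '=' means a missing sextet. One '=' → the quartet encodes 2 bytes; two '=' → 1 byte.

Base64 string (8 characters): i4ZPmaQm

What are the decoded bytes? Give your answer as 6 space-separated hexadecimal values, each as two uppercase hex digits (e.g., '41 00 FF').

Answer: 8B 86 4F 99 A4 26

Derivation:
After char 0 ('i'=34): chars_in_quartet=1 acc=0x22 bytes_emitted=0
After char 1 ('4'=56): chars_in_quartet=2 acc=0x8B8 bytes_emitted=0
After char 2 ('Z'=25): chars_in_quartet=3 acc=0x22E19 bytes_emitted=0
After char 3 ('P'=15): chars_in_quartet=4 acc=0x8B864F -> emit 8B 86 4F, reset; bytes_emitted=3
After char 4 ('m'=38): chars_in_quartet=1 acc=0x26 bytes_emitted=3
After char 5 ('a'=26): chars_in_quartet=2 acc=0x99A bytes_emitted=3
After char 6 ('Q'=16): chars_in_quartet=3 acc=0x26690 bytes_emitted=3
After char 7 ('m'=38): chars_in_quartet=4 acc=0x99A426 -> emit 99 A4 26, reset; bytes_emitted=6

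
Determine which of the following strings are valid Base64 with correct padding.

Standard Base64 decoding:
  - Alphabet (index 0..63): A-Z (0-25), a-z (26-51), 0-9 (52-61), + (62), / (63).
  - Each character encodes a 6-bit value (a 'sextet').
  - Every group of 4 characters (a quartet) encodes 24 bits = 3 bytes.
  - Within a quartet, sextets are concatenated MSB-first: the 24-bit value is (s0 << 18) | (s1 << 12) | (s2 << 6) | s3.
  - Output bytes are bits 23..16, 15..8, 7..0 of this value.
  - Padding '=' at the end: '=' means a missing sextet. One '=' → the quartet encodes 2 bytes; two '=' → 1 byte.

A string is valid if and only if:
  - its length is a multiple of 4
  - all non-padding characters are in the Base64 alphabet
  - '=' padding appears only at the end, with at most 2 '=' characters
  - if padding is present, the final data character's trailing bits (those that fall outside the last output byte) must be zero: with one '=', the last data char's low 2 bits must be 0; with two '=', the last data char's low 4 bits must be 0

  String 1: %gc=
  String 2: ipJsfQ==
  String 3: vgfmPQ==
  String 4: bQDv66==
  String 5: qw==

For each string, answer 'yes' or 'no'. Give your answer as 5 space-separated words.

Answer: no yes yes no yes

Derivation:
String 1: '%gc=' → invalid (bad char(s): ['%'])
String 2: 'ipJsfQ==' → valid
String 3: 'vgfmPQ==' → valid
String 4: 'bQDv66==' → invalid (bad trailing bits)
String 5: 'qw==' → valid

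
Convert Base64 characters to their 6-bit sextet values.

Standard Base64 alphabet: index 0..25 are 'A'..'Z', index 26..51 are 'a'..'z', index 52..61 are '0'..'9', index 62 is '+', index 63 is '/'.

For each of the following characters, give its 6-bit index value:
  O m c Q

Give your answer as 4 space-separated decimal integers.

Answer: 14 38 28 16

Derivation:
'O': A..Z range, ord('O') − ord('A') = 14
'm': a..z range, 26 + ord('m') − ord('a') = 38
'c': a..z range, 26 + ord('c') − ord('a') = 28
'Q': A..Z range, ord('Q') − ord('A') = 16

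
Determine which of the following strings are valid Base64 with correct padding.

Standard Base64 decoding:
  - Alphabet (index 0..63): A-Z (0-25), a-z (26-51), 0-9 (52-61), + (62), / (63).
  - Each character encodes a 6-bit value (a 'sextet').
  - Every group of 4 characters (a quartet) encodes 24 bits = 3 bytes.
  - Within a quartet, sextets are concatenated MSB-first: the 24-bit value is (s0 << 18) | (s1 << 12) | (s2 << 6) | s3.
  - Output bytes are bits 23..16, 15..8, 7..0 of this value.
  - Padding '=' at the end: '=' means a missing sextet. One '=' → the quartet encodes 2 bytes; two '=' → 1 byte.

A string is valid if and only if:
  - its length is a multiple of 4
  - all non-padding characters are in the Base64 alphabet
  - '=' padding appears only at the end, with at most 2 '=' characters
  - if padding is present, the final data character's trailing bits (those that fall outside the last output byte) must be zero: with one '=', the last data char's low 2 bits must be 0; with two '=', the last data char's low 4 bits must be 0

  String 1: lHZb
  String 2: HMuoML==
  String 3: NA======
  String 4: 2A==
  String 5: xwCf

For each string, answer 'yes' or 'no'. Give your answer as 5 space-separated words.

String 1: 'lHZb' → valid
String 2: 'HMuoML==' → invalid (bad trailing bits)
String 3: 'NA======' → invalid (6 pad chars (max 2))
String 4: '2A==' → valid
String 5: 'xwCf' → valid

Answer: yes no no yes yes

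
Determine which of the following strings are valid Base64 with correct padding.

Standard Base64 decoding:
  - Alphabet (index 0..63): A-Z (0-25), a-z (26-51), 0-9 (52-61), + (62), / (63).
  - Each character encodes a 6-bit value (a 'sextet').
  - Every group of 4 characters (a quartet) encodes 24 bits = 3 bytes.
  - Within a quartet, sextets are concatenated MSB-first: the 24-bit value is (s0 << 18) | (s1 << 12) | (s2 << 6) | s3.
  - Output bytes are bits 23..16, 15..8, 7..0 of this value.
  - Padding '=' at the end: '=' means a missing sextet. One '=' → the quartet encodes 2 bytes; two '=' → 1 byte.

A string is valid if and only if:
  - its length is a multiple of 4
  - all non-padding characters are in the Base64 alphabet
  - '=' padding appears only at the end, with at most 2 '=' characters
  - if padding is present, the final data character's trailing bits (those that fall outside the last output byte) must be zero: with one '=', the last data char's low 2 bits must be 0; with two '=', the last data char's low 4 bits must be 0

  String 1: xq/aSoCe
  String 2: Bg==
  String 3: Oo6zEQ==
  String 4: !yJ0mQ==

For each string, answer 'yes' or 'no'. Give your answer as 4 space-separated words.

Answer: yes yes yes no

Derivation:
String 1: 'xq/aSoCe' → valid
String 2: 'Bg==' → valid
String 3: 'Oo6zEQ==' → valid
String 4: '!yJ0mQ==' → invalid (bad char(s): ['!'])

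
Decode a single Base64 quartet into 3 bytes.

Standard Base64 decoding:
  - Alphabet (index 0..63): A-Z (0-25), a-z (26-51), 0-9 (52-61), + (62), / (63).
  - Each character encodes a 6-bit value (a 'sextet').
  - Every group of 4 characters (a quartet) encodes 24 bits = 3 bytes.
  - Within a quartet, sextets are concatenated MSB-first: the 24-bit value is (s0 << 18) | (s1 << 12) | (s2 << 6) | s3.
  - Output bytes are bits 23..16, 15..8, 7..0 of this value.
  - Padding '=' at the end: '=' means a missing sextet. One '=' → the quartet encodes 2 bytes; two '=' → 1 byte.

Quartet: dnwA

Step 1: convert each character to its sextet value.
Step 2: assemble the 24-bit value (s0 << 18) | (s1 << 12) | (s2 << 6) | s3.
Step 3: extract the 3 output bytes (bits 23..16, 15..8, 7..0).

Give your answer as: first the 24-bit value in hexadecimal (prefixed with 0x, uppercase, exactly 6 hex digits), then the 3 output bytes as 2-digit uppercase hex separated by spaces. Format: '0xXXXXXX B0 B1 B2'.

Answer: 0x767C00 76 7C 00

Derivation:
Sextets: d=29, n=39, w=48, A=0
24-bit: (29<<18) | (39<<12) | (48<<6) | 0
      = 0x740000 | 0x027000 | 0x000C00 | 0x000000
      = 0x767C00
Bytes: (v>>16)&0xFF=76, (v>>8)&0xFF=7C, v&0xFF=00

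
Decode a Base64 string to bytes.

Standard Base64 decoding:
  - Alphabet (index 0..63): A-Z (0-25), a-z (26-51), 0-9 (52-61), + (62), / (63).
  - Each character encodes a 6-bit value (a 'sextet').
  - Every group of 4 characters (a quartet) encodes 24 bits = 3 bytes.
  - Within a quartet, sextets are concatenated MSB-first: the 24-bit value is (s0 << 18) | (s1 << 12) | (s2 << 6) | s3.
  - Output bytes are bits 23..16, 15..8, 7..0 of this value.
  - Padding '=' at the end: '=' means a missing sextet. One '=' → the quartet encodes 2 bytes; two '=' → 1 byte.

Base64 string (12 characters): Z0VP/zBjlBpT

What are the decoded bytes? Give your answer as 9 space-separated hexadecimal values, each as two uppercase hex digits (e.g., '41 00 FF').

Answer: 67 45 4F FF 30 63 94 1A 53

Derivation:
After char 0 ('Z'=25): chars_in_quartet=1 acc=0x19 bytes_emitted=0
After char 1 ('0'=52): chars_in_quartet=2 acc=0x674 bytes_emitted=0
After char 2 ('V'=21): chars_in_quartet=3 acc=0x19D15 bytes_emitted=0
After char 3 ('P'=15): chars_in_quartet=4 acc=0x67454F -> emit 67 45 4F, reset; bytes_emitted=3
After char 4 ('/'=63): chars_in_quartet=1 acc=0x3F bytes_emitted=3
After char 5 ('z'=51): chars_in_quartet=2 acc=0xFF3 bytes_emitted=3
After char 6 ('B'=1): chars_in_quartet=3 acc=0x3FCC1 bytes_emitted=3
After char 7 ('j'=35): chars_in_quartet=4 acc=0xFF3063 -> emit FF 30 63, reset; bytes_emitted=6
After char 8 ('l'=37): chars_in_quartet=1 acc=0x25 bytes_emitted=6
After char 9 ('B'=1): chars_in_quartet=2 acc=0x941 bytes_emitted=6
After char 10 ('p'=41): chars_in_quartet=3 acc=0x25069 bytes_emitted=6
After char 11 ('T'=19): chars_in_quartet=4 acc=0x941A53 -> emit 94 1A 53, reset; bytes_emitted=9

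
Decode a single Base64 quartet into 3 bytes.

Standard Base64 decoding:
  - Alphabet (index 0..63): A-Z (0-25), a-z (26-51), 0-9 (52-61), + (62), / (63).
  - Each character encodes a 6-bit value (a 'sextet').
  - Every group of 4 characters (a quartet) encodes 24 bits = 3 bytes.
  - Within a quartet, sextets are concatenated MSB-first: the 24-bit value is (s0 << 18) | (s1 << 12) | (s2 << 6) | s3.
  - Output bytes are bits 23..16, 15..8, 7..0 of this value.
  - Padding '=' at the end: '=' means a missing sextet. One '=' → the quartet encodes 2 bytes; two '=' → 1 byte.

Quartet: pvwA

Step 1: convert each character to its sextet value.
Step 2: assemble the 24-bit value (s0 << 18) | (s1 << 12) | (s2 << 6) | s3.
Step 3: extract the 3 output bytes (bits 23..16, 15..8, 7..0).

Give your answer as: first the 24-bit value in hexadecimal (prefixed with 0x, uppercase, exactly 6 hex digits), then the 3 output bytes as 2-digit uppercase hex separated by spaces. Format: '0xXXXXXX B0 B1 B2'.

Answer: 0xA6FC00 A6 FC 00

Derivation:
Sextets: p=41, v=47, w=48, A=0
24-bit: (41<<18) | (47<<12) | (48<<6) | 0
      = 0xA40000 | 0x02F000 | 0x000C00 | 0x000000
      = 0xA6FC00
Bytes: (v>>16)&0xFF=A6, (v>>8)&0xFF=FC, v&0xFF=00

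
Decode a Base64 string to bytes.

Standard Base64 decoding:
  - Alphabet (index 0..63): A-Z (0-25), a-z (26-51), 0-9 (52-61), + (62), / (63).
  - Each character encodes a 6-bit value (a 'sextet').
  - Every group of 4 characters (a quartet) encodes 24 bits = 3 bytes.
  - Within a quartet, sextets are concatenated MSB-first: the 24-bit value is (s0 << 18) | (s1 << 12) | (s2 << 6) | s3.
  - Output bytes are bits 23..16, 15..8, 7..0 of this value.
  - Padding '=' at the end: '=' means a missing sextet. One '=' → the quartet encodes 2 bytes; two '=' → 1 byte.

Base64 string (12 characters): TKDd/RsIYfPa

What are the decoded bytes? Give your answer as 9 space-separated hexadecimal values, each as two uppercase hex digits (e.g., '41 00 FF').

After char 0 ('T'=19): chars_in_quartet=1 acc=0x13 bytes_emitted=0
After char 1 ('K'=10): chars_in_quartet=2 acc=0x4CA bytes_emitted=0
After char 2 ('D'=3): chars_in_quartet=3 acc=0x13283 bytes_emitted=0
After char 3 ('d'=29): chars_in_quartet=4 acc=0x4CA0DD -> emit 4C A0 DD, reset; bytes_emitted=3
After char 4 ('/'=63): chars_in_quartet=1 acc=0x3F bytes_emitted=3
After char 5 ('R'=17): chars_in_quartet=2 acc=0xFD1 bytes_emitted=3
After char 6 ('s'=44): chars_in_quartet=3 acc=0x3F46C bytes_emitted=3
After char 7 ('I'=8): chars_in_quartet=4 acc=0xFD1B08 -> emit FD 1B 08, reset; bytes_emitted=6
After char 8 ('Y'=24): chars_in_quartet=1 acc=0x18 bytes_emitted=6
After char 9 ('f'=31): chars_in_quartet=2 acc=0x61F bytes_emitted=6
After char 10 ('P'=15): chars_in_quartet=3 acc=0x187CF bytes_emitted=6
After char 11 ('a'=26): chars_in_quartet=4 acc=0x61F3DA -> emit 61 F3 DA, reset; bytes_emitted=9

Answer: 4C A0 DD FD 1B 08 61 F3 DA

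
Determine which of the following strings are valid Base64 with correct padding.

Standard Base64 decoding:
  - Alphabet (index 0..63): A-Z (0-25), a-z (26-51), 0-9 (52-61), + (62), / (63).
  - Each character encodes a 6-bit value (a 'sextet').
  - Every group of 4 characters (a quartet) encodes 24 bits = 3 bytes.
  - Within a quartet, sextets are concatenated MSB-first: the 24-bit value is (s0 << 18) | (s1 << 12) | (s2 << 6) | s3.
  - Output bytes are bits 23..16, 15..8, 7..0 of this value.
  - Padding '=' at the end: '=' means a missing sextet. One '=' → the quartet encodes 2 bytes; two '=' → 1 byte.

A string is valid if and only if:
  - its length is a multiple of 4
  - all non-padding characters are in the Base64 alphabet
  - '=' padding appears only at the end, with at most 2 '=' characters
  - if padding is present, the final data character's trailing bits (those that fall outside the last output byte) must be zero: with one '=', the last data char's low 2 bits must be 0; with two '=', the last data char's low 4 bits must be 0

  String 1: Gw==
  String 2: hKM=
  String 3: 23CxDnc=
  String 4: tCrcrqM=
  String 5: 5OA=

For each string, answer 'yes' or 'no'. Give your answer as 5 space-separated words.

String 1: 'Gw==' → valid
String 2: 'hKM=' → valid
String 3: '23CxDnc=' → valid
String 4: 'tCrcrqM=' → valid
String 5: '5OA=' → valid

Answer: yes yes yes yes yes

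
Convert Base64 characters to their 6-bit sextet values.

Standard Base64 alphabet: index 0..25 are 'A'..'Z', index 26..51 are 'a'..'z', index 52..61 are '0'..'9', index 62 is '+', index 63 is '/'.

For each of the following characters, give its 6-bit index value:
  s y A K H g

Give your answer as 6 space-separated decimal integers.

Answer: 44 50 0 10 7 32

Derivation:
's': a..z range, 26 + ord('s') − ord('a') = 44
'y': a..z range, 26 + ord('y') − ord('a') = 50
'A': A..Z range, ord('A') − ord('A') = 0
'K': A..Z range, ord('K') − ord('A') = 10
'H': A..Z range, ord('H') − ord('A') = 7
'g': a..z range, 26 + ord('g') − ord('a') = 32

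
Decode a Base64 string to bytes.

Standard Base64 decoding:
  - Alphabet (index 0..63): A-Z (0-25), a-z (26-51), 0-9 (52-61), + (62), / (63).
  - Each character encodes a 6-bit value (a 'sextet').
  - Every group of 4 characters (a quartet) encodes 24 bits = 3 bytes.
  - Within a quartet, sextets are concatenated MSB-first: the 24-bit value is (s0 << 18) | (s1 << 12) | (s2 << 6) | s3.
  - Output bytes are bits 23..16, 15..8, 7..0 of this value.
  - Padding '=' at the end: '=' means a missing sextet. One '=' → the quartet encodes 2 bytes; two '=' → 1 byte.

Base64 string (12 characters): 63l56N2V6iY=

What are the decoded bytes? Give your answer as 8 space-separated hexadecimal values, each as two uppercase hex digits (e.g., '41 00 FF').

After char 0 ('6'=58): chars_in_quartet=1 acc=0x3A bytes_emitted=0
After char 1 ('3'=55): chars_in_quartet=2 acc=0xEB7 bytes_emitted=0
After char 2 ('l'=37): chars_in_quartet=3 acc=0x3ADE5 bytes_emitted=0
After char 3 ('5'=57): chars_in_quartet=4 acc=0xEB7979 -> emit EB 79 79, reset; bytes_emitted=3
After char 4 ('6'=58): chars_in_quartet=1 acc=0x3A bytes_emitted=3
After char 5 ('N'=13): chars_in_quartet=2 acc=0xE8D bytes_emitted=3
After char 6 ('2'=54): chars_in_quartet=3 acc=0x3A376 bytes_emitted=3
After char 7 ('V'=21): chars_in_quartet=4 acc=0xE8DD95 -> emit E8 DD 95, reset; bytes_emitted=6
After char 8 ('6'=58): chars_in_quartet=1 acc=0x3A bytes_emitted=6
After char 9 ('i'=34): chars_in_quartet=2 acc=0xEA2 bytes_emitted=6
After char 10 ('Y'=24): chars_in_quartet=3 acc=0x3A898 bytes_emitted=6
Padding '=': partial quartet acc=0x3A898 -> emit EA 26; bytes_emitted=8

Answer: EB 79 79 E8 DD 95 EA 26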